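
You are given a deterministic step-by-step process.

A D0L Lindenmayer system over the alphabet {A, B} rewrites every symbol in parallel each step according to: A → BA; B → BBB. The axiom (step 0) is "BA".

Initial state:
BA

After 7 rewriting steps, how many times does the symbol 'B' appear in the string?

step 0: BA
step 1: BBBBA
step 2: BBBBBBBBBBBBBA
step 3: BBBBBBBBBBBBBBBBBBBBBBBBBBBBBBBBBBBBBBBBA
step 4: BBBBBBBBBBBBBBBBBBBBBBBBBBBBBBBBBBBBBBBBBBBBBBBBBBBBBBBBBB…BBBBBBBBBBBBBBBBBBBBBBBBBBBBBBBBBBBBBBBBBBBBBBBBBBBBBBBBBA  (len 122)
step 5: BBBBBBBBBBBBBBBBBBBBBBBBBBBBBBBBBBBBBBBBBBBBBBBBBBBBBBBBBB…BBBBBBBBBBBBBBBBBBBBBBBBBBBBBBBBBBBBBBBBBBBBBBBBBBBBBBBBBA  (len 365)
step 6: BBBBBBBBBBBBBBBBBBBBBBBBBBBBBBBBBBBBBBBBBBBBBBBBBBBBBBBBBB…BBBBBBBBBBBBBBBBBBBBBBBBBBBBBBBBBBBBBBBBBBBBBBBBBBBBBBBBBA  (len 1094)
step 7: BBBBBBBBBBBBBBBBBBBBBBBBBBBBBBBBBBBBBBBBBBBBBBBBBBBBBBBBBB…BBBBBBBBBBBBBBBBBBBBBBBBBBBBBBBBBBBBBBBBBBBBBBBBBBBBBBBBBA  (len 3281)

3280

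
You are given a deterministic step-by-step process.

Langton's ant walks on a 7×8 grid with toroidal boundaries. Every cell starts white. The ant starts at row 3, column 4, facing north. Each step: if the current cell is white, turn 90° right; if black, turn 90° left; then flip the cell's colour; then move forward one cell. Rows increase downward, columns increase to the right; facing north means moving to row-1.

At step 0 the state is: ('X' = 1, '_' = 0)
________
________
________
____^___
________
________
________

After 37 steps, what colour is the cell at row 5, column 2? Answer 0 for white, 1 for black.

0

k=0  ________
________
________
____^___
________
________
________
k=1  ________
________
________
____X>__
________
________
________
k=2  ________
________
________
____XX__
_____v__
________
________
k=3  ________
________
________
____XX__
____<X__
________
________
k=4  ________
________
________
____^X__
____XX__
________
________
k=5  ________
________
________
___<_X__
____XX__
________
________
k=6  ________
________
___^____
___X_X__
____XX__
________
________
k=7  ________
________
___X>___
___X_X__
____XX__
________
________
k=8  ________
________
___XX___
___XvX__
____XX__
________
________
k=9  ________
________
___XX___
___<XX__
____XX__
________
________
k=10  ________
________
___XX___
____XX__
___vXX__
________
________
k=11  ________
________
___XX___
____XX__
__<XXX__
________
________
k=12  ________
________
___XX___
__^_XX__
__XXXX__
________
________
k=13  ________
________
___XX___
__X>XX__
__XXXX__
________
________
k=14  ________
________
___XX___
__XXXX__
__XvXX__
________
________
k=15  ________
________
___XX___
__XXXX__
__X_>X__
________
________
k=16  ________
________
___XX___
__XX^X__
__X__X__
________
________
k=17  ________
________
___XX___
__X<_X__
__X__X__
________
________
k=18  ________
________
___XX___
__X__X__
__Xv_X__
________
________
k=19  ________
________
___XX___
__X__X__
__<X_X__
________
________
k=20  ________
________
___XX___
__X__X__
___X_X__
__v_____
________
k=21  ________
________
___XX___
__X__X__
___X_X__
_<X_____
________
k=22  ________
________
___XX___
__X__X__
_^_X_X__
_XX_____
________
k=23  ________
________
___XX___
__X__X__
_X>X_X__
_XX_____
________
k=24  ________
________
___XX___
__X__X__
_XXX_X__
_Xv_____
________
k=25  ________
________
___XX___
__X__X__
_XXX_X__
_X_>____
________
k=26  ________
________
___XX___
__X__X__
_XXX_X__
_X_X____
___v____
k=27  ________
________
___XX___
__X__X__
_XXX_X__
_X_X____
__<X____
k=28  ________
________
___XX___
__X__X__
_XXX_X__
_X^X____
__XX____
k=29  ________
________
___XX___
__X__X__
_XXX_X__
_XX>____
__XX____
k=30  ________
________
___XX___
__X__X__
_XX^_X__
_XX_____
__XX____
k=31  ________
________
___XX___
__X__X__
_X<__X__
_XX_____
__XX____
k=32  ________
________
___XX___
__X__X__
_X___X__
_Xv_____
__XX____
k=33  ________
________
___XX___
__X__X__
_X___X__
_X_>____
__XX____
k=34  ________
________
___XX___
__X__X__
_X___X__
_X_X____
__Xv____
k=35  ________
________
___XX___
__X__X__
_X___X__
_X_X____
__X_>___
k=36  ____v___
________
___XX___
__X__X__
_X___X__
_X_X____
__X_X___
k=37  ___<X___
________
___XX___
__X__X__
_X___X__
_X_X____
__X_X___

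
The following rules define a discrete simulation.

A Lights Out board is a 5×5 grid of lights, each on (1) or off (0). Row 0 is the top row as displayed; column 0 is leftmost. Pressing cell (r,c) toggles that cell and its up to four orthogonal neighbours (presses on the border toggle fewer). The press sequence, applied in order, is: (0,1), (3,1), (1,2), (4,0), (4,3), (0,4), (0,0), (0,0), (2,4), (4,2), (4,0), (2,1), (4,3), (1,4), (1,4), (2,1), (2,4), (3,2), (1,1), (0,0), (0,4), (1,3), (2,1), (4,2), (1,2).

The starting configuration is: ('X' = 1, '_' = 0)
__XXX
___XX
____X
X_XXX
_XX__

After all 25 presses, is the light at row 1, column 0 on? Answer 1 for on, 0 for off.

gen 0: __XXX
___XX
____X
X_XXX
_XX__
gen 1: XX_XX
_X_XX
____X
X_XXX
_XX__
gen 2: XX_XX
_X_XX
_X__X
_X_XX
__X__
gen 3: XXXXX
__X_X
_XX_X
_X_XX
__X__
gen 4: XXXXX
__X_X
_XX_X
XX_XX
XXX__
gen 5: XXXXX
__X_X
_XX_X
XX__X
XX_XX
gen 6: XXX__
__X__
_XX_X
XX__X
XX_XX
gen 7: __X__
X_X__
_XX_X
XX__X
XX_XX
gen 8: XXX__
__X__
_XX_X
XX__X
XX_XX
gen 9: XXX__
__X_X
_XXX_
XX___
XX_XX
gen 10: XXX__
__X_X
_XXX_
XXX__
X_X_X
gen 11: XXX__
__X_X
_XXX_
_XX__
_XX_X
gen 12: XXX__
_XX_X
X__X_
__X__
_XX_X
gen 13: XXX__
_XX_X
X__X_
__XX_
_X_X_
gen 14: XXX_X
_XXX_
X__XX
__XX_
_X_X_
gen 15: XXX__
_XX_X
X__X_
__XX_
_X_X_
gen 16: XXX__
__X_X
_XXX_
_XXX_
_X_X_
gen 17: XXX__
__X__
_XX_X
_XXXX
_X_X_
gen 18: XXX__
__X__
_X__X
____X
_XXX_
gen 19: X_X__
XX___
____X
____X
_XXX_
gen 20: _XX__
_X___
____X
____X
_XXX_
gen 21: _XXXX
_X__X
____X
____X
_XXX_
gen 22: _XX_X
_XXX_
___XX
____X
_XXX_
gen 23: _XX_X
__XX_
XXXXX
_X__X
_XXX_
gen 24: _XX_X
__XX_
XXXXX
_XX_X
_____
gen 25: _X__X
_X___
XX_XX
_XX_X
_____

0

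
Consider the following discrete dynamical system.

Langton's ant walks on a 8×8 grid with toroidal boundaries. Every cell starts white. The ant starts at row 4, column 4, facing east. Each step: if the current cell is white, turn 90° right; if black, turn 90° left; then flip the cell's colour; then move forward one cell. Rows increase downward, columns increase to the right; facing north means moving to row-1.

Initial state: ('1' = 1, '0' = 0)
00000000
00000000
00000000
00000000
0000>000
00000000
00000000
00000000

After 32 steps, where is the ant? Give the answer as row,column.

2,2

gen 0: 00000000
00000000
00000000
00000000
0000>000
00000000
00000000
00000000
gen 1: 00000000
00000000
00000000
00000000
00001000
0000v000
00000000
00000000
gen 2: 00000000
00000000
00000000
00000000
00001000
000<1000
00000000
00000000
gen 3: 00000000
00000000
00000000
00000000
000^1000
00011000
00000000
00000000
gen 4: 00000000
00000000
00000000
00000000
0001>000
00011000
00000000
00000000
gen 5: 00000000
00000000
00000000
0000^000
00010000
00011000
00000000
00000000
gen 6: 00000000
00000000
00000000
00001>00
00010000
00011000
00000000
00000000
gen 7: 00000000
00000000
00000000
00001100
00010v00
00011000
00000000
00000000
gen 8: 00000000
00000000
00000000
00001100
0001<100
00011000
00000000
00000000
gen 9: 00000000
00000000
00000000
0000^100
00011100
00011000
00000000
00000000
gen 10: 00000000
00000000
00000000
000<0100
00011100
00011000
00000000
00000000
gen 11: 00000000
00000000
000^0000
00010100
00011100
00011000
00000000
00000000
gen 12: 00000000
00000000
0001>000
00010100
00011100
00011000
00000000
00000000
gen 13: 00000000
00000000
00011000
0001v100
00011100
00011000
00000000
00000000
gen 14: 00000000
00000000
00011000
000<1100
00011100
00011000
00000000
00000000
gen 15: 00000000
00000000
00011000
00001100
000v1100
00011000
00000000
00000000
gen 16: 00000000
00000000
00011000
00001100
0000>100
00011000
00000000
00000000
gen 17: 00000000
00000000
00011000
0000^100
00000100
00011000
00000000
00000000
gen 18: 00000000
00000000
00011000
000<0100
00000100
00011000
00000000
00000000
gen 19: 00000000
00000000
000^1000
00010100
00000100
00011000
00000000
00000000
gen 20: 00000000
00000000
00<01000
00010100
00000100
00011000
00000000
00000000
gen 21: 00000000
00^00000
00101000
00010100
00000100
00011000
00000000
00000000
gen 22: 00000000
001>0000
00101000
00010100
00000100
00011000
00000000
00000000
gen 23: 00000000
00110000
001v1000
00010100
00000100
00011000
00000000
00000000
gen 24: 00000000
00110000
00<11000
00010100
00000100
00011000
00000000
00000000
gen 25: 00000000
00110000
00011000
00v10100
00000100
00011000
00000000
00000000
gen 26: 00000000
00110000
00011000
0<110100
00000100
00011000
00000000
00000000
gen 27: 00000000
00110000
0^011000
01110100
00000100
00011000
00000000
00000000
gen 28: 00000000
00110000
01>11000
01110100
00000100
00011000
00000000
00000000
gen 29: 00000000
00110000
01111000
01v10100
00000100
00011000
00000000
00000000
gen 30: 00000000
00110000
01111000
010>0100
00000100
00011000
00000000
00000000
gen 31: 00000000
00110000
011^1000
01000100
00000100
00011000
00000000
00000000
gen 32: 00000000
00110000
01<01000
01000100
00000100
00011000
00000000
00000000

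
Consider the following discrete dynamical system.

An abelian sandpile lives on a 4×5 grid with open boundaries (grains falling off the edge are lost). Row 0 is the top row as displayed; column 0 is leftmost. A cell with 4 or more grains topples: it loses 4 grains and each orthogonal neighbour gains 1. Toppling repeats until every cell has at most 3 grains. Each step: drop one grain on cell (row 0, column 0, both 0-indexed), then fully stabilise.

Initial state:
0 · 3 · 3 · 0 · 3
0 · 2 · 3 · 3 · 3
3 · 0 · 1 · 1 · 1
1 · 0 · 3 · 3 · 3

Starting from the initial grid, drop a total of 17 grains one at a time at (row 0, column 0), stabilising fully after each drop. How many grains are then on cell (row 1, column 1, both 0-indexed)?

2

step 0: 0 · 3 · 3 · 0 · 3
0 · 2 · 3 · 3 · 3
3 · 0 · 1 · 1 · 1
1 · 0 · 3 · 3 · 3
step 1: 1 · 3 · 3 · 0 · 3
0 · 2 · 3 · 3 · 3
3 · 0 · 1 · 1 · 1
1 · 0 · 3 · 3 · 3
step 2: 2 · 3 · 3 · 0 · 3
0 · 2 · 3 · 3 · 3
3 · 0 · 1 · 1 · 1
1 · 0 · 3 · 3 · 3
step 3: 3 · 3 · 3 · 0 · 3
0 · 2 · 3 · 3 · 3
3 · 0 · 1 · 1 · 1
1 · 0 · 3 · 3 · 3
step 4: 1 · 2 · 1 · 3 · 0
2 · 0 · 2 · 1 · 1
3 · 1 · 2 · 2 · 2
1 · 0 · 3 · 3 · 3
step 5: 2 · 2 · 1 · 3 · 0
2 · 0 · 2 · 1 · 1
3 · 1 · 2 · 2 · 2
1 · 0 · 3 · 3 · 3
step 6: 3 · 2 · 1 · 3 · 0
2 · 0 · 2 · 1 · 1
3 · 1 · 2 · 2 · 2
1 · 0 · 3 · 3 · 3
step 7: 0 · 3 · 1 · 3 · 0
3 · 0 · 2 · 1 · 1
3 · 1 · 2 · 2 · 2
1 · 0 · 3 · 3 · 3
step 8: 1 · 3 · 1 · 3 · 0
3 · 0 · 2 · 1 · 1
3 · 1 · 2 · 2 · 2
1 · 0 · 3 · 3 · 3
step 9: 2 · 3 · 1 · 3 · 0
3 · 0 · 2 · 1 · 1
3 · 1 · 2 · 2 · 2
1 · 0 · 3 · 3 · 3
step 10: 3 · 3 · 1 · 3 · 0
3 · 0 · 2 · 1 · 1
3 · 1 · 2 · 2 · 2
1 · 0 · 3 · 3 · 3
step 11: 2 · 0 · 2 · 3 · 0
1 · 2 · 2 · 1 · 1
0 · 2 · 2 · 2 · 2
2 · 0 · 3 · 3 · 3
step 12: 3 · 0 · 2 · 3 · 0
1 · 2 · 2 · 1 · 1
0 · 2 · 2 · 2 · 2
2 · 0 · 3 · 3 · 3
step 13: 0 · 1 · 2 · 3 · 0
2 · 2 · 2 · 1 · 1
0 · 2 · 2 · 2 · 2
2 · 0 · 3 · 3 · 3
step 14: 1 · 1 · 2 · 3 · 0
2 · 2 · 2 · 1 · 1
0 · 2 · 2 · 2 · 2
2 · 0 · 3 · 3 · 3
step 15: 2 · 1 · 2 · 3 · 0
2 · 2 · 2 · 1 · 1
0 · 2 · 2 · 2 · 2
2 · 0 · 3 · 3 · 3
step 16: 3 · 1 · 2 · 3 · 0
2 · 2 · 2 · 1 · 1
0 · 2 · 2 · 2 · 2
2 · 0 · 3 · 3 · 3
step 17: 0 · 2 · 2 · 3 · 0
3 · 2 · 2 · 1 · 1
0 · 2 · 2 · 2 · 2
2 · 0 · 3 · 3 · 3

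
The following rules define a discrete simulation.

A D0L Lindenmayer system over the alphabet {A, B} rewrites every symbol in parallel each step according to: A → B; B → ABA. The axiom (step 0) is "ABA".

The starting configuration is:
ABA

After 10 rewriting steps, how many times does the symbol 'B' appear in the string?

[0] ABA
[1] BABAB
[2] ABABABABABA
[3] BABABABABABABABABABAB
[4] ABABABABABABABABABABABABABABABABABABABABABA
[5] BABABABABABABABABABABABABABABABABABABABABABABABABABABABABABABABABABABABABABABABABABAB
[6] ABABABABABABABABABABABABABABABABABABABABABABABABABABABABAB…BABABABABABABABABABABABABABABABABABABABABABABABABABABABABA  (len 171)
[7] BABABABABABABABABABABABABABABABABABABABABABABABABABABABABA…ABABABABABABABABABABABABABABABABABABABABABABABABABABABABAB  (len 341)
[8] ABABABABABABABABABABABABABABABABABABABABABABABABABABABABAB…BABABABABABABABABABABABABABABABABABABABABABABABABABABABABA  (len 683)
[9] BABABABABABABABABABABABABABABABABABABABABABABABABABABABABA…ABABABABABABABABABABABABABABABABABABABABABABABABABABABABAB  (len 1365)
[10] ABABABABABABABABABABABABABABABABABABABABABABABABABABABABAB…BABABABABABABABABABABABABABABABABABABABABABABABABABABABABA  (len 2731)

1365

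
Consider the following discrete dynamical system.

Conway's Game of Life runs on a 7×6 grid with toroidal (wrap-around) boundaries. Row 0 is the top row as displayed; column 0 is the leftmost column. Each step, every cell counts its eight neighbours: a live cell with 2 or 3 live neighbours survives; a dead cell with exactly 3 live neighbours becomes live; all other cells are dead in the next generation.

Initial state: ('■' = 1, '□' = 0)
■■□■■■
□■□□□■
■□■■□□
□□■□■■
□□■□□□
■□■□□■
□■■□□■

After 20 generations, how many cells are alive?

0) ■■□■■■
□■□□□■
■□■■□□
□□■□■■
□□■□□□
■□■□□■
□■■□□■
1) □□□■□□
□□□□□□
■□■■□□
□□■□■■
■□■□■□
■□■■□■
□□□□□□
2) □□□□□□
□□■■□□
□■■■■■
■□■□■□
■□■□□□
■□■■■■
□□■■■□
3) □□□□■□
□■□□□□
■□□□□■
■□□□■□
■□■□□□
■□□□□□
□■■□□□
4) □■■□□□
■□□□□■
■■□□□■
■□□□□□
■□□□□□
■□■□□□
□■□□□□
5) □■■□□□
□□■□□■
□■□□□□
□□□□□□
■□□□□■
■□□□□□
■□□□□□
6) ■■■□□□
■□■□□□
□□□□□□
■□□□□□
■□□□□■
■■□□□□
■□□□□□
7) ■□■□□■
■□■□□□
□■□□□□
■□□□□■
□□□□□■
□■□□□□
□□■□□■
8) ■□■■□■
■□■□□■
□■□□□■
■□□□□■
□□□□□■
■□□□□□
□□■□□■
9) □□■■□□
□□■■□□
□■□□■□
□□□□■■
□□□□□■
■□□□□■
□□■■■■
10) □■□□□□
□■□□■□
□□■□■■
■□□□■■
□□□□□□
■□□■□□
■■■□□■
11) □□□□□■
■■■■■■
□■□□□□
■□□■■□
■□□□■□
■□■□□■
□□■□□■
12) □□□□□□
□■■■■■
□□□□□□
■■□■■□
■□□□■□
■□□■■□
□■□□■■
13) □■□□□□
□□■■■□
□□□□□□
■■□■■□
■□■□□□
■■□■□□
■□□■■■
14) ■■□□□□
□□■■□□
□■□□□■
■■■■□■
□□□□■□
□□□■□□
□□□■■■
15) ■■□□□■
□□■□□□
□□□□□■
□■■■□■
■■□□■■
□□□■□■
■□■■■■
16) □□□□□□
□■□□□■
■■□■■□
□■■■□□
□■□□□□
□□□□□□
□□■■□□
17) □□■□□□
□■■□■■
□□□■■■
□□□■■□
□■□□□□
□□■□□□
□□□□□□
18) □■■■□□
■■■□□■
■□□□□□
□□■■□■
□□■■□□
□□□□□□
□□□□□□
19) □□□■□□
□□□■□■
□□□■■□
□■■■■□
□□■■■□
□□□□□□
□□■□□□
20) □□■■■□
□□■■□□
□□□□□■
□■□□□■
□■□□■□
□□■□□□
□□□□□□

11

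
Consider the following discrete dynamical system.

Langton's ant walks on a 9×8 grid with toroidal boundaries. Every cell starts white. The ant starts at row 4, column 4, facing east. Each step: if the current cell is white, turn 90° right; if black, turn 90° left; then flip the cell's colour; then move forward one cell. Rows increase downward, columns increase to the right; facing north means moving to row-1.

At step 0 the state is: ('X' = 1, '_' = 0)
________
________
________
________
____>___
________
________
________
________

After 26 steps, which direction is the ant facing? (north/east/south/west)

west

[0] ________
________
________
________
____>___
________
________
________
________
[1] ________
________
________
________
____X___
____v___
________
________
________
[2] ________
________
________
________
____X___
___<X___
________
________
________
[3] ________
________
________
________
___^X___
___XX___
________
________
________
[4] ________
________
________
________
___X>___
___XX___
________
________
________
[5] ________
________
________
____^___
___X____
___XX___
________
________
________
[6] ________
________
________
____X>__
___X____
___XX___
________
________
________
[7] ________
________
________
____XX__
___X_v__
___XX___
________
________
________
[8] ________
________
________
____XX__
___X<X__
___XX___
________
________
________
[9] ________
________
________
____^X__
___XXX__
___XX___
________
________
________
[10] ________
________
________
___<_X__
___XXX__
___XX___
________
________
________
[11] ________
________
___^____
___X_X__
___XXX__
___XX___
________
________
________
[12] ________
________
___X>___
___X_X__
___XXX__
___XX___
________
________
________
[13] ________
________
___XX___
___XvX__
___XXX__
___XX___
________
________
________
[14] ________
________
___XX___
___<XX__
___XXX__
___XX___
________
________
________
[15] ________
________
___XX___
____XX__
___vXX__
___XX___
________
________
________
[16] ________
________
___XX___
____XX__
____>X__
___XX___
________
________
________
[17] ________
________
___XX___
____^X__
_____X__
___XX___
________
________
________
[18] ________
________
___XX___
___<_X__
_____X__
___XX___
________
________
________
[19] ________
________
___^X___
___X_X__
_____X__
___XX___
________
________
________
[20] ________
________
__<_X___
___X_X__
_____X__
___XX___
________
________
________
[21] ________
__^_____
__X_X___
___X_X__
_____X__
___XX___
________
________
________
[22] ________
__X>____
__X_X___
___X_X__
_____X__
___XX___
________
________
________
[23] ________
__XX____
__XvX___
___X_X__
_____X__
___XX___
________
________
________
[24] ________
__XX____
__<XX___
___X_X__
_____X__
___XX___
________
________
________
[25] ________
__XX____
___XX___
__vX_X__
_____X__
___XX___
________
________
________
[26] ________
__XX____
___XX___
_<XX_X__
_____X__
___XX___
________
________
________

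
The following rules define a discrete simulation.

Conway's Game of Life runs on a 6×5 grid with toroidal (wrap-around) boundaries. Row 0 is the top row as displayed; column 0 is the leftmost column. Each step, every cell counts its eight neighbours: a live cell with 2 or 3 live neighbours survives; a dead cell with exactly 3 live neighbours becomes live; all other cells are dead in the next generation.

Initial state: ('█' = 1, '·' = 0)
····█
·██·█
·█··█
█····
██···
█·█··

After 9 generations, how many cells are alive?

0) ····█
·██·█
·█··█
█····
██···
█·█··
1) ··█·█
·██·█
·████
····█
█···█
█···█
2) ··█·█
····█
·█··█
·██··
···█·
·█···
3) █··█·
····█
·███·
████·
·█···
··██·
4) ··██·
██··█
·····
█··██
█···█
·████
5) ·····
█████
·█·█·
█··█·
·····
·█···
6) ···██
██·██
·····
··█·█
·····
·····
7) ··██·
█·██·
·██··
·····
·····
·····
8) ·████
····█
·███·
·····
·····
·····
9) █·███
····█
··██·
··█··
·····
··██·

10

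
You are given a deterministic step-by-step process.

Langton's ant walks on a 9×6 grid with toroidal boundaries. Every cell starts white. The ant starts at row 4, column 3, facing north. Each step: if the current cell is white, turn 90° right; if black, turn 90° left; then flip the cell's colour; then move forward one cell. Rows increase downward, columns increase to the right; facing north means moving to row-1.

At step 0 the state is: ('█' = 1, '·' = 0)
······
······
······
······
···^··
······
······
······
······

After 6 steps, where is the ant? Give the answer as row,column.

3,2

t=0: ······
······
······
······
···^··
······
······
······
······
t=1: ······
······
······
······
···█>·
······
······
······
······
t=2: ······
······
······
······
···██·
····v·
······
······
······
t=3: ······
······
······
······
···██·
···<█·
······
······
······
t=4: ······
······
······
······
···^█·
···██·
······
······
······
t=5: ······
······
······
······
··<·█·
···██·
······
······
······
t=6: ······
······
······
··^···
··█·█·
···██·
······
······
······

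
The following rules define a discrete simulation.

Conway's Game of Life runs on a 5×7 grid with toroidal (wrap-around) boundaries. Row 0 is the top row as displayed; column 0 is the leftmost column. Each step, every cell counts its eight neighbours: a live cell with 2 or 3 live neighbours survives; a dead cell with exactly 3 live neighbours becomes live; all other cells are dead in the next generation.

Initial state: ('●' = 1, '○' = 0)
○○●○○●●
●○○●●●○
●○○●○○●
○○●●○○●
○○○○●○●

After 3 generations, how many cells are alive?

14

[0] ○○●○○●●
●○○●●●○
●○○●○○●
○○●●○○●
○○○○●○●
[1] ●○○○○○○
●●●●○○○
●●○○○○○
○○●●●○●
●○●○●○●
[2] ○○○○○○○
○○●○○○●
○○○○●○●
○○●○●○●
●○●○●○●
[3] ●●○●○●●
○○○○○●○
●○○○○○●
○●○○●○●
●●○○○○●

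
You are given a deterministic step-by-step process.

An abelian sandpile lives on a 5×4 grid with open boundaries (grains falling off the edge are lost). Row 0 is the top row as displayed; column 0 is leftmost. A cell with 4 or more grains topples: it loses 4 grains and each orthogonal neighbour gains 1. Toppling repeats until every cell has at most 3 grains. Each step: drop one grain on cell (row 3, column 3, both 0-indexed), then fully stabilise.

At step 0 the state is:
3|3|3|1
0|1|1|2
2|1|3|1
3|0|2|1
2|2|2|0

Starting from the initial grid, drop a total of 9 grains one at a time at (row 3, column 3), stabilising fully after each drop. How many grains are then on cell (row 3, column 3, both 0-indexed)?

0

gen 0: 3|3|3|1
0|1|1|2
2|1|3|1
3|0|2|1
2|2|2|0
gen 1: 3|3|3|1
0|1|1|2
2|1|3|1
3|0|2|2
2|2|2|0
gen 2: 3|3|3|1
0|1|1|2
2|1|3|1
3|0|2|3
2|2|2|0
gen 3: 3|3|3|1
0|1|1|2
2|1|3|2
3|0|3|0
2|2|2|1
gen 4: 3|3|3|1
0|1|1|2
2|1|3|2
3|0|3|1
2|2|2|1
gen 5: 3|3|3|1
0|1|1|2
2|1|3|2
3|0|3|2
2|2|2|1
gen 6: 3|3|3|1
0|1|1|2
2|1|3|2
3|0|3|3
2|2|2|1
gen 7: 3|3|3|1
0|1|2|3
2|2|1|0
3|1|1|2
2|2|3|2
gen 8: 3|3|3|1
0|1|2|3
2|2|1|0
3|1|1|3
2|2|3|2
gen 9: 3|3|3|1
0|1|2|3
2|2|1|1
3|1|2|0
2|2|3|3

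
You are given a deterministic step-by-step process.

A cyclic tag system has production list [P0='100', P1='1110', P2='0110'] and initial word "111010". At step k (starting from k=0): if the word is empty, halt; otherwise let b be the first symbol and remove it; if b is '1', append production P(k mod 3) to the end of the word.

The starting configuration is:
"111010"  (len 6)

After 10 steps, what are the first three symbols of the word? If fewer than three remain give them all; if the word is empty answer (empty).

110

0) "111010"  (len 6)
1) "11010100"  (len 8)
2) "10101001110"  (len 11)
3) "01010011100110"  (len 14)
4) "1010011100110"  (len 13)
5) "0100111001101110"  (len 16)
6) "100111001101110"  (len 15)
7) "00111001101110100"  (len 17)
8) "0111001101110100"  (len 16)
9) "111001101110100"  (len 15)
10) "11001101110100100"  (len 17)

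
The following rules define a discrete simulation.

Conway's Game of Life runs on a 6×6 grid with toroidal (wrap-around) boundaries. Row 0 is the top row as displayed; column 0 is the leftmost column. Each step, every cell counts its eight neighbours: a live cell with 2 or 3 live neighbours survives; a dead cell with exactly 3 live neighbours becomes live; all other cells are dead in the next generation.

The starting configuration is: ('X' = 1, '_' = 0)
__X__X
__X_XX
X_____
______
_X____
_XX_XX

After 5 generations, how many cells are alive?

[0] __X__X
__X_XX
X_____
______
_X____
_XX_XX
[1] __X___
XX_XXX
_____X
______
XXX___
_XXXXX
[2] ______
XXXXXX
_____X
XX____
X___XX
____XX
[3] _XX___
XXXXXX
___X__
_X__X_
_X__X_
X___X_
[4] ______
X___XX
______
__XXX_
XX_XX_
X_XX_X
[5] _X_X__
_____X
______
_XX_XX
X_____
X_XX_X

12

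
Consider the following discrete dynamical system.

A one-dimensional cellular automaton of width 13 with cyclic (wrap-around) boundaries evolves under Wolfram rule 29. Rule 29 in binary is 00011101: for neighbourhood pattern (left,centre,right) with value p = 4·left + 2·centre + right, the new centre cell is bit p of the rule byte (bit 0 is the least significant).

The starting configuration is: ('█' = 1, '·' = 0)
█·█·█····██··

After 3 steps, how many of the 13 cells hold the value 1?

8

gen 0: █·█·█····██··
gen 1: █·█·████·█·█·
gen 2: █·█·█····█·█·
gen 3: █·█·████·█·█·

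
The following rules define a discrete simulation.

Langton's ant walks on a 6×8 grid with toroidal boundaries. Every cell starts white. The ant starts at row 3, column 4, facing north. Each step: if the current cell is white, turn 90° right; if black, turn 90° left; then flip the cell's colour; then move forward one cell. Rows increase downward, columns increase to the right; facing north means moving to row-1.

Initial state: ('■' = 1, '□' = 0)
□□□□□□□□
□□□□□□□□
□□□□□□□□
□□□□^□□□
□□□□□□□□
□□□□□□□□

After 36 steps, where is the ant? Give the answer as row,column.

[0] □□□□□□□□
□□□□□□□□
□□□□□□□□
□□□□^□□□
□□□□□□□□
□□□□□□□□
[1] □□□□□□□□
□□□□□□□□
□□□□□□□□
□□□□■>□□
□□□□□□□□
□□□□□□□□
[2] □□□□□□□□
□□□□□□□□
□□□□□□□□
□□□□■■□□
□□□□□v□□
□□□□□□□□
[3] □□□□□□□□
□□□□□□□□
□□□□□□□□
□□□□■■□□
□□□□<■□□
□□□□□□□□
[4] □□□□□□□□
□□□□□□□□
□□□□□□□□
□□□□^■□□
□□□□■■□□
□□□□□□□□
[5] □□□□□□□□
□□□□□□□□
□□□□□□□□
□□□<□■□□
□□□□■■□□
□□□□□□□□
[6] □□□□□□□□
□□□□□□□□
□□□^□□□□
□□□■□■□□
□□□□■■□□
□□□□□□□□
[7] □□□□□□□□
□□□□□□□□
□□□■>□□□
□□□■□■□□
□□□□■■□□
□□□□□□□□
[8] □□□□□□□□
□□□□□□□□
□□□■■□□□
□□□■v■□□
□□□□■■□□
□□□□□□□□
[9] □□□□□□□□
□□□□□□□□
□□□■■□□□
□□□<■■□□
□□□□■■□□
□□□□□□□□
[10] □□□□□□□□
□□□□□□□□
□□□■■□□□
□□□□■■□□
□□□v■■□□
□□□□□□□□
[11] □□□□□□□□
□□□□□□□□
□□□■■□□□
□□□□■■□□
□□<■■■□□
□□□□□□□□
[12] □□□□□□□□
□□□□□□□□
□□□■■□□□
□□^□■■□□
□□■■■■□□
□□□□□□□□
[13] □□□□□□□□
□□□□□□□□
□□□■■□□□
□□■>■■□□
□□■■■■□□
□□□□□□□□
[14] □□□□□□□□
□□□□□□□□
□□□■■□□□
□□■■■■□□
□□■v■■□□
□□□□□□□□
[15] □□□□□□□□
□□□□□□□□
□□□■■□□□
□□■■■■□□
□□■□>■□□
□□□□□□□□
[16] □□□□□□□□
□□□□□□□□
□□□■■□□□
□□■■^■□□
□□■□□■□□
□□□□□□□□
[17] □□□□□□□□
□□□□□□□□
□□□■■□□□
□□■<□■□□
□□■□□■□□
□□□□□□□□
[18] □□□□□□□□
□□□□□□□□
□□□■■□□□
□□■□□■□□
□□■v□■□□
□□□□□□□□
[19] □□□□□□□□
□□□□□□□□
□□□■■□□□
□□■□□■□□
□□<■□■□□
□□□□□□□□
[20] □□□□□□□□
□□□□□□□□
□□□■■□□□
□□■□□■□□
□□□■□■□□
□□v□□□□□
[21] □□□□□□□□
□□□□□□□□
□□□■■□□□
□□■□□■□□
□□□■□■□□
□<■□□□□□
[22] □□□□□□□□
□□□□□□□□
□□□■■□□□
□□■□□■□□
□^□■□■□□
□■■□□□□□
[23] □□□□□□□□
□□□□□□□□
□□□■■□□□
□□■□□■□□
□■>■□■□□
□■■□□□□□
[24] □□□□□□□□
□□□□□□□□
□□□■■□□□
□□■□□■□□
□■■■□■□□
□■v□□□□□
[25] □□□□□□□□
□□□□□□□□
□□□■■□□□
□□■□□■□□
□■■■□■□□
□■□>□□□□
[26] □□□v□□□□
□□□□□□□□
□□□■■□□□
□□■□□■□□
□■■■□■□□
□■□■□□□□
[27] □□<■□□□□
□□□□□□□□
□□□■■□□□
□□■□□■□□
□■■■□■□□
□■□■□□□□
[28] □□■■□□□□
□□□□□□□□
□□□■■□□□
□□■□□■□□
□■■■□■□□
□■^■□□□□
[29] □□■■□□□□
□□□□□□□□
□□□■■□□□
□□■□□■□□
□■■■□■□□
□■■>□□□□
[30] □□■■□□□□
□□□□□□□□
□□□■■□□□
□□■□□■□□
□■■^□■□□
□■■□□□□□
[31] □□■■□□□□
□□□□□□□□
□□□■■□□□
□□■□□■□□
□■<□□■□□
□■■□□□□□
[32] □□■■□□□□
□□□□□□□□
□□□■■□□□
□□■□□■□□
□■□□□■□□
□■v□□□□□
[33] □□■■□□□□
□□□□□□□□
□□□■■□□□
□□■□□■□□
□■□□□■□□
□■□>□□□□
[34] □□■v□□□□
□□□□□□□□
□□□■■□□□
□□■□□■□□
□■□□□■□□
□■□■□□□□
[35] □□■□>□□□
□□□□□□□□
□□□■■□□□
□□■□□■□□
□■□□□■□□
□■□■□□□□
[36] □□■□■□□□
□□□□v□□□
□□□■■□□□
□□■□□■□□
□■□□□■□□
□■□■□□□□

1,4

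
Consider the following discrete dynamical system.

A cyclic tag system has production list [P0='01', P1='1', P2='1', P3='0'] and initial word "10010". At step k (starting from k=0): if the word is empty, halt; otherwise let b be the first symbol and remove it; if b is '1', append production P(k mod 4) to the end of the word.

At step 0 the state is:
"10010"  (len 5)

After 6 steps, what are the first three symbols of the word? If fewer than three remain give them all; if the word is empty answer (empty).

10

[0] "10010"  (len 5)
[1] "001001"  (len 6)
[2] "01001"  (len 5)
[3] "1001"  (len 4)
[4] "0010"  (len 4)
[5] "010"  (len 3)
[6] "10"  (len 2)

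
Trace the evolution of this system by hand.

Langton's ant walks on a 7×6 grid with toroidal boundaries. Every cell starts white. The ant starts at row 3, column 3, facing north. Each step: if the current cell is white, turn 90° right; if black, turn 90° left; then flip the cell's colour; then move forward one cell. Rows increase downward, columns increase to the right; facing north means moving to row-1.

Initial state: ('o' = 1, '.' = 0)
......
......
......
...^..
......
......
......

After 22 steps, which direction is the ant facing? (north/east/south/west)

north

[0] ......
......
......
...^..
......
......
......
[1] ......
......
......
...o>.
......
......
......
[2] ......
......
......
...oo.
....v.
......
......
[3] ......
......
......
...oo.
...<o.
......
......
[4] ......
......
......
...^o.
...oo.
......
......
[5] ......
......
......
..<.o.
...oo.
......
......
[6] ......
......
..^...
..o.o.
...oo.
......
......
[7] ......
......
..o>..
..o.o.
...oo.
......
......
[8] ......
......
..oo..
..ovo.
...oo.
......
......
[9] ......
......
..oo..
..<oo.
...oo.
......
......
[10] ......
......
..oo..
...oo.
..voo.
......
......
[11] ......
......
..oo..
...oo.
.<ooo.
......
......
[12] ......
......
..oo..
.^.oo.
.oooo.
......
......
[13] ......
......
..oo..
.o>oo.
.oooo.
......
......
[14] ......
......
..oo..
.oooo.
.ovoo.
......
......
[15] ......
......
..oo..
.oooo.
.o.>o.
......
......
[16] ......
......
..oo..
.oo^o.
.o..o.
......
......
[17] ......
......
..oo..
.o<.o.
.o..o.
......
......
[18] ......
......
..oo..
.o..o.
.ov.o.
......
......
[19] ......
......
..oo..
.o..o.
.<o.o.
......
......
[20] ......
......
..oo..
.o..o.
..o.o.
.v....
......
[21] ......
......
..oo..
.o..o.
..o.o.
<o....
......
[22] ......
......
..oo..
.o..o.
^.o.o.
oo....
......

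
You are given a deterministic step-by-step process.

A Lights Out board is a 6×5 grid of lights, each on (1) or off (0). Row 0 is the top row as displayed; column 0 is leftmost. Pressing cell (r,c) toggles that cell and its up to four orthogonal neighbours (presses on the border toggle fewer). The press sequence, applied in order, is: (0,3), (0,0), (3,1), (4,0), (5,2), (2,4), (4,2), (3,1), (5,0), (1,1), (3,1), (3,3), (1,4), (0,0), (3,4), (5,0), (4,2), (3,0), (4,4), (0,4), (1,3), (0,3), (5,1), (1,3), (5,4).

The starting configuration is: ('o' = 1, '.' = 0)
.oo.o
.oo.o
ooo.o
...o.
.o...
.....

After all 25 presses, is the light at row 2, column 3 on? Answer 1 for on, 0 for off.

0) .oo.o
.oo.o
ooo.o
...o.
.o...
.....
1) .o.o.
.oooo
ooo.o
...o.
.o...
.....
2) o..o.
ooooo
ooo.o
...o.
.o...
.....
3) o..o.
ooooo
o.o.o
oooo.
.....
.....
4) o..o.
ooooo
o.o.o
.ooo.
oo...
o....
5) o..o.
ooooo
o.o.o
.ooo.
ooo..
oooo.
6) o..o.
oooo.
o.oo.
.oooo
ooo..
oooo.
7) o..o.
oooo.
o.oo.
.o.oo
o..o.
oo.o.
8) o..o.
oooo.
oooo.
o.ooo
oo.o.
oo.o.
9) o..o.
oooo.
oooo.
o.ooo
.o.o.
...o.
10) oo.o.
...o.
o.oo.
o.ooo
.o.o.
...o.
11) oo.o.
...o.
oooo.
.o.oo
...o.
...o.
12) oo.o.
...o.
ooo..
.oo..
.....
...o.
13) oo.oo
....o
ooo.o
.oo..
.....
...o.
14) ...oo
o...o
ooo.o
.oo..
.....
...o.
15) ...oo
o...o
ooo..
.oooo
....o
...o.
16) ...oo
o...o
ooo..
.oooo
o...o
oo.o.
17) ...oo
o...o
ooo..
.o.oo
ooooo
oooo.
18) ...oo
o...o
.oo..
o..oo
.oooo
oooo.
19) ...oo
o...o
.oo..
o..o.
.oo..
ooooo
20) .....
o....
.oo..
o..o.
.oo..
ooooo
21) ...o.
o.ooo
.ooo.
o..o.
.oo..
ooooo
22) ..o.o
o.o.o
.ooo.
o..o.
.oo..
ooooo
23) ..o.o
o.o.o
.ooo.
o..o.
..o..
...oo
24) ..ooo
o..o.
.oo..
o..o.
..o..
...oo
25) ..ooo
o..o.
.oo..
o..o.
..o.o
.....

0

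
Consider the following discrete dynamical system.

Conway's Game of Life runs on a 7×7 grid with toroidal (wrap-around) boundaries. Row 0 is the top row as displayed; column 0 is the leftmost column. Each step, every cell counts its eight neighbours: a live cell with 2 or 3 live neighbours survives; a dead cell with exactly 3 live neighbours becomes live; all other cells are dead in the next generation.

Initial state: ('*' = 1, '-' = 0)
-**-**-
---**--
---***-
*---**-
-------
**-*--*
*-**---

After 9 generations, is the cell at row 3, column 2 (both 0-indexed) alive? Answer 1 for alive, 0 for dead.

k=0  -**-**-
---**--
---***-
*---**-
-------
**-*--*
*-**---
k=1  -*---*-
-------
------*
---*-**
-*--**-
**-*--*
-----*-
k=2  -------
-------
-----**
*-----*
-*-*---
***---*
-**-**-
k=3  -------
-------
*----**
*----**
-------
----***
--**-**
k=4  -------
------*
*----*-
*----*-
*---*--
---**-*
---*--*
k=5  -------
------*
*----*-
**--**-
*--**--
*--**-*
---***-
k=6  ----**-
------*
**--**-
**-*-*-
--*----
*-*---*
---*-**
k=7  ----*--
*-----*
-**-**-
*--*-*-
--**---
****-**
*--*---
k=8  *-----*
**-**-*
-*****-
-----**
-----*-
*-----*
*--*-*-
k=9  --**---
-------
-*-----
--**--*
*----*-
*---**-
-*---*-

1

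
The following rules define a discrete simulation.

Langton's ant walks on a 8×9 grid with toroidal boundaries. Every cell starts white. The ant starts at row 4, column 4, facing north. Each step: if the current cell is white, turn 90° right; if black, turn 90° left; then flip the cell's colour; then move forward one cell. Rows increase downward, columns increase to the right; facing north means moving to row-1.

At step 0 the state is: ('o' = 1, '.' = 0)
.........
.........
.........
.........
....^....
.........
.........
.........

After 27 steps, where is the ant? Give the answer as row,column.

gen 0: .........
.........
.........
.........
....^....
.........
.........
.........
gen 1: .........
.........
.........
.........
....o>...
.........
.........
.........
gen 2: .........
.........
.........
.........
....oo...
.....v...
.........
.........
gen 3: .........
.........
.........
.........
....oo...
....<o...
.........
.........
gen 4: .........
.........
.........
.........
....^o...
....oo...
.........
.........
gen 5: .........
.........
.........
.........
...<.o...
....oo...
.........
.........
gen 6: .........
.........
.........
...^.....
...o.o...
....oo...
.........
.........
gen 7: .........
.........
.........
...o>....
...o.o...
....oo...
.........
.........
gen 8: .........
.........
.........
...oo....
...ovo...
....oo...
.........
.........
gen 9: .........
.........
.........
...oo....
...<oo...
....oo...
.........
.........
gen 10: .........
.........
.........
...oo....
....oo...
...voo...
.........
.........
gen 11: .........
.........
.........
...oo....
....oo...
..<ooo...
.........
.........
gen 12: .........
.........
.........
...oo....
..^.oo...
..oooo...
.........
.........
gen 13: .........
.........
.........
...oo....
..o>oo...
..oooo...
.........
.........
gen 14: .........
.........
.........
...oo....
..oooo...
..ovoo...
.........
.........
gen 15: .........
.........
.........
...oo....
..oooo...
..o.>o...
.........
.........
gen 16: .........
.........
.........
...oo....
..oo^o...
..o..o...
.........
.........
gen 17: .........
.........
.........
...oo....
..o<.o...
..o..o...
.........
.........
gen 18: .........
.........
.........
...oo....
..o..o...
..ov.o...
.........
.........
gen 19: .........
.........
.........
...oo....
..o..o...
..<o.o...
.........
.........
gen 20: .........
.........
.........
...oo....
..o..o...
...o.o...
..v......
.........
gen 21: .........
.........
.........
...oo....
..o..o...
...o.o...
.<o......
.........
gen 22: .........
.........
.........
...oo....
..o..o...
.^.o.o...
.oo......
.........
gen 23: .........
.........
.........
...oo....
..o..o...
.o>o.o...
.oo......
.........
gen 24: .........
.........
.........
...oo....
..o..o...
.ooo.o...
.ov......
.........
gen 25: .........
.........
.........
...oo....
..o..o...
.ooo.o...
.o.>.....
.........
gen 26: .........
.........
.........
...oo....
..o..o...
.ooo.o...
.o.o.....
...v.....
gen 27: .........
.........
.........
...oo....
..o..o...
.ooo.o...
.o.o.....
..<o.....

7,2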